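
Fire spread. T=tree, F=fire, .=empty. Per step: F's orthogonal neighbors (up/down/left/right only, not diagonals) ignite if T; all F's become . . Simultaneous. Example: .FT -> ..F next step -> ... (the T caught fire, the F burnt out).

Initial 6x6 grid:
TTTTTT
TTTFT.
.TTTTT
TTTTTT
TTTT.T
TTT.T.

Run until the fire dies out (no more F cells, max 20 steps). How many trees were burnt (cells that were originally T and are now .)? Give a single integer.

Step 1: +4 fires, +1 burnt (F count now 4)
Step 2: +6 fires, +4 burnt (F count now 6)
Step 3: +8 fires, +6 burnt (F count now 8)
Step 4: +4 fires, +8 burnt (F count now 4)
Step 5: +4 fires, +4 burnt (F count now 4)
Step 6: +2 fires, +4 burnt (F count now 2)
Step 7: +1 fires, +2 burnt (F count now 1)
Step 8: +0 fires, +1 burnt (F count now 0)
Fire out after step 8
Initially T: 30, now '.': 35
Total burnt (originally-T cells now '.'): 29

Answer: 29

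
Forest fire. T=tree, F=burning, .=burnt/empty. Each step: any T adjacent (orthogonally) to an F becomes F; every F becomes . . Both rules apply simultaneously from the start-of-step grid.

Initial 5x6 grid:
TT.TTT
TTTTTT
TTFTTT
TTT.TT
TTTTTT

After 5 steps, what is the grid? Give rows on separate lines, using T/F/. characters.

Step 1: 4 trees catch fire, 1 burn out
  TT.TTT
  TTFTTT
  TF.FTT
  TTF.TT
  TTTTTT
Step 2: 6 trees catch fire, 4 burn out
  TT.TTT
  TF.FTT
  F...FT
  TF..TT
  TTFTTT
Step 3: 9 trees catch fire, 6 burn out
  TF.FTT
  F...FT
  .....F
  F...FT
  TF.FTT
Step 4: 6 trees catch fire, 9 burn out
  F...FT
  .....F
  ......
  .....F
  F...FT
Step 5: 2 trees catch fire, 6 burn out
  .....F
  ......
  ......
  ......
  .....F

.....F
......
......
......
.....F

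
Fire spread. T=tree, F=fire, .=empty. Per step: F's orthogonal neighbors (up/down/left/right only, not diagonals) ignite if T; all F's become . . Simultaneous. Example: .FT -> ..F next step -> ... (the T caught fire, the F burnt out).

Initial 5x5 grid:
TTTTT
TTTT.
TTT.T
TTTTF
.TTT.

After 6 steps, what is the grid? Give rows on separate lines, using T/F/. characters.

Step 1: 2 trees catch fire, 1 burn out
  TTTTT
  TTTT.
  TTT.F
  TTTF.
  .TTT.
Step 2: 2 trees catch fire, 2 burn out
  TTTTT
  TTTT.
  TTT..
  TTF..
  .TTF.
Step 3: 3 trees catch fire, 2 burn out
  TTTTT
  TTTT.
  TTF..
  TF...
  .TF..
Step 4: 4 trees catch fire, 3 burn out
  TTTTT
  TTFT.
  TF...
  F....
  .F...
Step 5: 4 trees catch fire, 4 burn out
  TTFTT
  TF.F.
  F....
  .....
  .....
Step 6: 3 trees catch fire, 4 burn out
  TF.FT
  F....
  .....
  .....
  .....

TF.FT
F....
.....
.....
.....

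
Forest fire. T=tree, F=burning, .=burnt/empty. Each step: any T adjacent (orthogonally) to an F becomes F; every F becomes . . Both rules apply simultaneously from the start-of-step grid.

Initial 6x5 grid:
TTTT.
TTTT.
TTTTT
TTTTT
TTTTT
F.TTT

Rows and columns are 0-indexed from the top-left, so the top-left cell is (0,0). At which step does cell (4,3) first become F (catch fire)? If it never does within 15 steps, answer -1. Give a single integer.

Step 1: cell (4,3)='T' (+1 fires, +1 burnt)
Step 2: cell (4,3)='T' (+2 fires, +1 burnt)
Step 3: cell (4,3)='T' (+3 fires, +2 burnt)
Step 4: cell (4,3)='F' (+5 fires, +3 burnt)
  -> target ignites at step 4
Step 5: cell (4,3)='.' (+6 fires, +5 burnt)
Step 6: cell (4,3)='.' (+5 fires, +6 burnt)
Step 7: cell (4,3)='.' (+3 fires, +5 burnt)
Step 8: cell (4,3)='.' (+1 fires, +3 burnt)
Step 9: cell (4,3)='.' (+0 fires, +1 burnt)
  fire out at step 9

4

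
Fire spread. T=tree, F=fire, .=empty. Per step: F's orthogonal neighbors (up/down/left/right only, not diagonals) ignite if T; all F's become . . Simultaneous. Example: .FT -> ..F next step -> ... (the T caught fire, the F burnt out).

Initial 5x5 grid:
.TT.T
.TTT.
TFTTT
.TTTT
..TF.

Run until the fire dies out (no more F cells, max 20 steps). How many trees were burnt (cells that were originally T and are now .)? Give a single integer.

Step 1: +6 fires, +2 burnt (F count now 6)
Step 2: +5 fires, +6 burnt (F count now 5)
Step 3: +3 fires, +5 burnt (F count now 3)
Step 4: +0 fires, +3 burnt (F count now 0)
Fire out after step 4
Initially T: 15, now '.': 24
Total burnt (originally-T cells now '.'): 14

Answer: 14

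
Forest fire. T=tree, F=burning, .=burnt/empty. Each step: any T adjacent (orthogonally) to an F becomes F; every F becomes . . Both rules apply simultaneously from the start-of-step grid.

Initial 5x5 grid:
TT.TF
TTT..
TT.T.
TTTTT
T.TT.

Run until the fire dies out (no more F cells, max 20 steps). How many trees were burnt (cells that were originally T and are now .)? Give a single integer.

Step 1: +1 fires, +1 burnt (F count now 1)
Step 2: +0 fires, +1 burnt (F count now 0)
Fire out after step 2
Initially T: 17, now '.': 9
Total burnt (originally-T cells now '.'): 1

Answer: 1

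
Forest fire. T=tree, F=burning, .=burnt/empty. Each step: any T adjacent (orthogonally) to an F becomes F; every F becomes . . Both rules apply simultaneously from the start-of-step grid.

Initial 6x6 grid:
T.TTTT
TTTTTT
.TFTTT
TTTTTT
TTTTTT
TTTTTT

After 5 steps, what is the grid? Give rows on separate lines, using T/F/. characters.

Step 1: 4 trees catch fire, 1 burn out
  T.TTTT
  TTFTTT
  .F.FTT
  TTFTTT
  TTTTTT
  TTTTTT
Step 2: 7 trees catch fire, 4 burn out
  T.FTTT
  TF.FTT
  ....FT
  TF.FTT
  TTFTTT
  TTTTTT
Step 3: 9 trees catch fire, 7 burn out
  T..FTT
  F...FT
  .....F
  F...FT
  TF.FTT
  TTFTTT
Step 4: 8 trees catch fire, 9 burn out
  F...FT
  .....F
  ......
  .....F
  F...FT
  TF.FTT
Step 5: 4 trees catch fire, 8 burn out
  .....F
  ......
  ......
  ......
  .....F
  F...FT

.....F
......
......
......
.....F
F...FT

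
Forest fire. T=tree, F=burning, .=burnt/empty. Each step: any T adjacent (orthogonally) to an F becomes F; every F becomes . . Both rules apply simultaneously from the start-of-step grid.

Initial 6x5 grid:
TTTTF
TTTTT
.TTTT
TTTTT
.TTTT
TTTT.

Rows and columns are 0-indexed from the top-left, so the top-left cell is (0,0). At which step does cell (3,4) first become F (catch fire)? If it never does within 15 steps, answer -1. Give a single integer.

Step 1: cell (3,4)='T' (+2 fires, +1 burnt)
Step 2: cell (3,4)='T' (+3 fires, +2 burnt)
Step 3: cell (3,4)='F' (+4 fires, +3 burnt)
  -> target ignites at step 3
Step 4: cell (3,4)='.' (+5 fires, +4 burnt)
Step 5: cell (3,4)='.' (+4 fires, +5 burnt)
Step 6: cell (3,4)='.' (+3 fires, +4 burnt)
Step 7: cell (3,4)='.' (+3 fires, +3 burnt)
Step 8: cell (3,4)='.' (+1 fires, +3 burnt)
Step 9: cell (3,4)='.' (+1 fires, +1 burnt)
Step 10: cell (3,4)='.' (+0 fires, +1 burnt)
  fire out at step 10

3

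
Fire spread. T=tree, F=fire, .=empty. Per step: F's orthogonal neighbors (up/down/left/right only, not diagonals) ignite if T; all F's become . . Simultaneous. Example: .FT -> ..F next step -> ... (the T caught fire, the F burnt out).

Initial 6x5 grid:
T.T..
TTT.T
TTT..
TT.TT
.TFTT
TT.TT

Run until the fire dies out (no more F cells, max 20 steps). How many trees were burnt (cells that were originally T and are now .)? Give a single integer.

Answer: 19

Derivation:
Step 1: +2 fires, +1 burnt (F count now 2)
Step 2: +5 fires, +2 burnt (F count now 5)
Step 3: +5 fires, +5 burnt (F count now 5)
Step 4: +3 fires, +5 burnt (F count now 3)
Step 5: +2 fires, +3 burnt (F count now 2)
Step 6: +2 fires, +2 burnt (F count now 2)
Step 7: +0 fires, +2 burnt (F count now 0)
Fire out after step 7
Initially T: 20, now '.': 29
Total burnt (originally-T cells now '.'): 19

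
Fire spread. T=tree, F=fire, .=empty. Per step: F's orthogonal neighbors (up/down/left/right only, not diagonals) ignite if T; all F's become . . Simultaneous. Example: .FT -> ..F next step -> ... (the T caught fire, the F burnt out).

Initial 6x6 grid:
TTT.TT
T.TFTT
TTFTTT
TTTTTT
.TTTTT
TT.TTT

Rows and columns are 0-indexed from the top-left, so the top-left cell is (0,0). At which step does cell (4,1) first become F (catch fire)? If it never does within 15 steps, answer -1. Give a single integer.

Step 1: cell (4,1)='T' (+5 fires, +2 burnt)
Step 2: cell (4,1)='T' (+8 fires, +5 burnt)
Step 3: cell (4,1)='F' (+8 fires, +8 burnt)
  -> target ignites at step 3
Step 4: cell (4,1)='.' (+5 fires, +8 burnt)
Step 5: cell (4,1)='.' (+3 fires, +5 burnt)
Step 6: cell (4,1)='.' (+1 fires, +3 burnt)
Step 7: cell (4,1)='.' (+0 fires, +1 burnt)
  fire out at step 7

3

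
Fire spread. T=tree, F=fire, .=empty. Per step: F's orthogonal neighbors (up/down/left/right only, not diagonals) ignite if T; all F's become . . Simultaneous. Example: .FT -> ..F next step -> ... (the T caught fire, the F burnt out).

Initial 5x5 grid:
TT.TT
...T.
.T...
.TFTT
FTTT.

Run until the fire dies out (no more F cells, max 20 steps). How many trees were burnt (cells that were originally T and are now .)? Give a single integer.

Step 1: +4 fires, +2 burnt (F count now 4)
Step 2: +3 fires, +4 burnt (F count now 3)
Step 3: +0 fires, +3 burnt (F count now 0)
Fire out after step 3
Initially T: 12, now '.': 20
Total burnt (originally-T cells now '.'): 7

Answer: 7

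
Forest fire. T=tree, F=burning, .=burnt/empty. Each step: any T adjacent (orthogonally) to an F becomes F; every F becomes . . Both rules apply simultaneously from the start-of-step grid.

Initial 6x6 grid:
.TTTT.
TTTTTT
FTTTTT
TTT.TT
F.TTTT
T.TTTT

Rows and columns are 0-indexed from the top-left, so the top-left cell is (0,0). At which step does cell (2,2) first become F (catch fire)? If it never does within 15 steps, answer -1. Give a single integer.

Step 1: cell (2,2)='T' (+4 fires, +2 burnt)
Step 2: cell (2,2)='F' (+3 fires, +4 burnt)
  -> target ignites at step 2
Step 3: cell (2,2)='.' (+4 fires, +3 burnt)
Step 4: cell (2,2)='.' (+4 fires, +4 burnt)
Step 5: cell (2,2)='.' (+6 fires, +4 burnt)
Step 6: cell (2,2)='.' (+5 fires, +6 burnt)
Step 7: cell (2,2)='.' (+2 fires, +5 burnt)
Step 8: cell (2,2)='.' (+1 fires, +2 burnt)
Step 9: cell (2,2)='.' (+0 fires, +1 burnt)
  fire out at step 9

2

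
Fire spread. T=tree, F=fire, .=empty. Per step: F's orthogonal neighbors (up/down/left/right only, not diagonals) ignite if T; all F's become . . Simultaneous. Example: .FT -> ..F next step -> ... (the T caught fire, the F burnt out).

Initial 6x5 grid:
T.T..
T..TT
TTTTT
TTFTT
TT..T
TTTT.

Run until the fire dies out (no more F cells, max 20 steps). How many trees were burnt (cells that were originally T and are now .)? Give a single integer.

Answer: 20

Derivation:
Step 1: +3 fires, +1 burnt (F count now 3)
Step 2: +5 fires, +3 burnt (F count now 5)
Step 3: +6 fires, +5 burnt (F count now 6)
Step 4: +4 fires, +6 burnt (F count now 4)
Step 5: +2 fires, +4 burnt (F count now 2)
Step 6: +0 fires, +2 burnt (F count now 0)
Fire out after step 6
Initially T: 21, now '.': 29
Total burnt (originally-T cells now '.'): 20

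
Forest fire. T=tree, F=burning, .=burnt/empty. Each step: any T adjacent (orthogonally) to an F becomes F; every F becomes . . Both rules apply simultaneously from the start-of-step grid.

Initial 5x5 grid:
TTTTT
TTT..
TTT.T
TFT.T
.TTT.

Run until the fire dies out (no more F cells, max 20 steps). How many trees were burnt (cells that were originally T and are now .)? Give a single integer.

Step 1: +4 fires, +1 burnt (F count now 4)
Step 2: +4 fires, +4 burnt (F count now 4)
Step 3: +4 fires, +4 burnt (F count now 4)
Step 4: +2 fires, +4 burnt (F count now 2)
Step 5: +1 fires, +2 burnt (F count now 1)
Step 6: +1 fires, +1 burnt (F count now 1)
Step 7: +0 fires, +1 burnt (F count now 0)
Fire out after step 7
Initially T: 18, now '.': 23
Total burnt (originally-T cells now '.'): 16

Answer: 16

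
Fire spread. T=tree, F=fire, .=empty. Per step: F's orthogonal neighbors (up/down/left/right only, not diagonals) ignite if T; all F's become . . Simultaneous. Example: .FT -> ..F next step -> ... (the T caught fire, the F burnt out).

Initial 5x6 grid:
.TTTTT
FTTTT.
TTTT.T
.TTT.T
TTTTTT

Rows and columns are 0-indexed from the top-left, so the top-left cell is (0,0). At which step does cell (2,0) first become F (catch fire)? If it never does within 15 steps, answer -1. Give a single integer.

Step 1: cell (2,0)='F' (+2 fires, +1 burnt)
  -> target ignites at step 1
Step 2: cell (2,0)='.' (+3 fires, +2 burnt)
Step 3: cell (2,0)='.' (+4 fires, +3 burnt)
Step 4: cell (2,0)='.' (+5 fires, +4 burnt)
Step 5: cell (2,0)='.' (+4 fires, +5 burnt)
Step 6: cell (2,0)='.' (+2 fires, +4 burnt)
Step 7: cell (2,0)='.' (+1 fires, +2 burnt)
Step 8: cell (2,0)='.' (+1 fires, +1 burnt)
Step 9: cell (2,0)='.' (+1 fires, +1 burnt)
Step 10: cell (2,0)='.' (+1 fires, +1 burnt)
Step 11: cell (2,0)='.' (+0 fires, +1 burnt)
  fire out at step 11

1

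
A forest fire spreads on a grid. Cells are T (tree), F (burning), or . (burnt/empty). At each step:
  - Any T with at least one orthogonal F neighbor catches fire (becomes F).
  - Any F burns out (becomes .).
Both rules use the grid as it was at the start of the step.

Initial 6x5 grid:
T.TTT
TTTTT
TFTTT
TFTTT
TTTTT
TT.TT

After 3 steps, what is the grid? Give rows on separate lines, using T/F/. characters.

Step 1: 6 trees catch fire, 2 burn out
  T.TTT
  TFTTT
  F.FTT
  F.FTT
  TFTTT
  TT.TT
Step 2: 7 trees catch fire, 6 burn out
  T.TTT
  F.FTT
  ...FT
  ...FT
  F.FTT
  TF.TT
Step 3: 7 trees catch fire, 7 burn out
  F.FTT
  ...FT
  ....F
  ....F
  ...FT
  F..TT

F.FTT
...FT
....F
....F
...FT
F..TT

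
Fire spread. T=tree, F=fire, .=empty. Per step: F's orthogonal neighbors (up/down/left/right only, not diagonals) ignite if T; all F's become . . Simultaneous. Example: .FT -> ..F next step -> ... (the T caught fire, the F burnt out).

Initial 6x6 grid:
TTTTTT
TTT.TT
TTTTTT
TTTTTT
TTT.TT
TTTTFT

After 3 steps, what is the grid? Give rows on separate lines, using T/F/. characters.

Step 1: 3 trees catch fire, 1 burn out
  TTTTTT
  TTT.TT
  TTTTTT
  TTTTTT
  TTT.FT
  TTTF.F
Step 2: 3 trees catch fire, 3 burn out
  TTTTTT
  TTT.TT
  TTTTTT
  TTTTFT
  TTT..F
  TTF...
Step 3: 5 trees catch fire, 3 burn out
  TTTTTT
  TTT.TT
  TTTTFT
  TTTF.F
  TTF...
  TF....

TTTTTT
TTT.TT
TTTTFT
TTTF.F
TTF...
TF....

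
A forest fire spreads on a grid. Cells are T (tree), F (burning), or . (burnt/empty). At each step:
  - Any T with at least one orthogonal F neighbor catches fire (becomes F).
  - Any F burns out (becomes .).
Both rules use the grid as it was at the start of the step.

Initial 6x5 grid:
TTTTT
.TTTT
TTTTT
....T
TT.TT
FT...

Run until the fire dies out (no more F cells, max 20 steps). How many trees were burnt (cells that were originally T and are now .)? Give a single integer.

Step 1: +2 fires, +1 burnt (F count now 2)
Step 2: +1 fires, +2 burnt (F count now 1)
Step 3: +0 fires, +1 burnt (F count now 0)
Fire out after step 3
Initially T: 20, now '.': 13
Total burnt (originally-T cells now '.'): 3

Answer: 3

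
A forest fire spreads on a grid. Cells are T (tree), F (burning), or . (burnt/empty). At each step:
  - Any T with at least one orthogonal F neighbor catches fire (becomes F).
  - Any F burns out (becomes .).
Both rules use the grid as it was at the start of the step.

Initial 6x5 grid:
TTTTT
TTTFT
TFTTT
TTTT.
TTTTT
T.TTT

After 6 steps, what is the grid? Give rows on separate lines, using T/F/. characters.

Step 1: 8 trees catch fire, 2 burn out
  TTTFT
  TFF.F
  F.FFT
  TFTT.
  TTTTT
  T.TTT
Step 2: 9 trees catch fire, 8 burn out
  TFF.F
  F....
  ....F
  F.FF.
  TFTTT
  T.TTT
Step 3: 4 trees catch fire, 9 burn out
  F....
  .....
  .....
  .....
  F.FFT
  T.TTT
Step 4: 4 trees catch fire, 4 burn out
  .....
  .....
  .....
  .....
  ....F
  F.FFT
Step 5: 1 trees catch fire, 4 burn out
  .....
  .....
  .....
  .....
  .....
  ....F
Step 6: 0 trees catch fire, 1 burn out
  .....
  .....
  .....
  .....
  .....
  .....

.....
.....
.....
.....
.....
.....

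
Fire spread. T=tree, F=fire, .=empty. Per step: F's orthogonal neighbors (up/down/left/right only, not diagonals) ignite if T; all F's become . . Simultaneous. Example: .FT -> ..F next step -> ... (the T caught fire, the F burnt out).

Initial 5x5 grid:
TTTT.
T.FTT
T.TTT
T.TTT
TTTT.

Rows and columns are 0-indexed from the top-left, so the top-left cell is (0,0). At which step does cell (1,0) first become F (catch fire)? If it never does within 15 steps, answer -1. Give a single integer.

Step 1: cell (1,0)='T' (+3 fires, +1 burnt)
Step 2: cell (1,0)='T' (+5 fires, +3 burnt)
Step 3: cell (1,0)='T' (+4 fires, +5 burnt)
Step 4: cell (1,0)='F' (+4 fires, +4 burnt)
  -> target ignites at step 4
Step 5: cell (1,0)='.' (+2 fires, +4 burnt)
Step 6: cell (1,0)='.' (+1 fires, +2 burnt)
Step 7: cell (1,0)='.' (+0 fires, +1 burnt)
  fire out at step 7

4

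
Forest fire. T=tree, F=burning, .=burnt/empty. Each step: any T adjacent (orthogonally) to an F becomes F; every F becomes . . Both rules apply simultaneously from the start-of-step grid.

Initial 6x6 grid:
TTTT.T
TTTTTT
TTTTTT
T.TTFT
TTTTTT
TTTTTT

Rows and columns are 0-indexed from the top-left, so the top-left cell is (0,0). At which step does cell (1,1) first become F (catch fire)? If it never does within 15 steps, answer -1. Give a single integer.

Step 1: cell (1,1)='T' (+4 fires, +1 burnt)
Step 2: cell (1,1)='T' (+7 fires, +4 burnt)
Step 3: cell (1,1)='T' (+6 fires, +7 burnt)
Step 4: cell (1,1)='T' (+6 fires, +6 burnt)
Step 5: cell (1,1)='F' (+5 fires, +6 burnt)
  -> target ignites at step 5
Step 6: cell (1,1)='.' (+4 fires, +5 burnt)
Step 7: cell (1,1)='.' (+1 fires, +4 burnt)
Step 8: cell (1,1)='.' (+0 fires, +1 burnt)
  fire out at step 8

5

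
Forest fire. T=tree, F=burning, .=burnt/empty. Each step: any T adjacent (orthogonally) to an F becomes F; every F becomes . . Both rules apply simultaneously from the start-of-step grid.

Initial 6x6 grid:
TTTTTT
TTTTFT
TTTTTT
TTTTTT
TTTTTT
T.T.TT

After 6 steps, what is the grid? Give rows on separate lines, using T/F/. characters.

Step 1: 4 trees catch fire, 1 burn out
  TTTTFT
  TTTF.F
  TTTTFT
  TTTTTT
  TTTTTT
  T.T.TT
Step 2: 6 trees catch fire, 4 burn out
  TTTF.F
  TTF...
  TTTF.F
  TTTTFT
  TTTTTT
  T.T.TT
Step 3: 6 trees catch fire, 6 burn out
  TTF...
  TF....
  TTF...
  TTTF.F
  TTTTFT
  T.T.TT
Step 4: 7 trees catch fire, 6 burn out
  TF....
  F.....
  TF....
  TTF...
  TTTF.F
  T.T.FT
Step 5: 5 trees catch fire, 7 burn out
  F.....
  ......
  F.....
  TF....
  TTF...
  T.T..F
Step 6: 3 trees catch fire, 5 burn out
  ......
  ......
  ......
  F.....
  TF....
  T.F...

......
......
......
F.....
TF....
T.F...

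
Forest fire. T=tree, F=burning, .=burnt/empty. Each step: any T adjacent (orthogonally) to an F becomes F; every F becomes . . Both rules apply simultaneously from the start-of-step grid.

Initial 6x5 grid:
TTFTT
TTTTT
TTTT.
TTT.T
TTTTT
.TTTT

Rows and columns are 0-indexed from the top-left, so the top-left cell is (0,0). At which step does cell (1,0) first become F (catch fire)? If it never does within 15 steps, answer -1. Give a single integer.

Step 1: cell (1,0)='T' (+3 fires, +1 burnt)
Step 2: cell (1,0)='T' (+5 fires, +3 burnt)
Step 3: cell (1,0)='F' (+5 fires, +5 burnt)
  -> target ignites at step 3
Step 4: cell (1,0)='.' (+3 fires, +5 burnt)
Step 5: cell (1,0)='.' (+4 fires, +3 burnt)
Step 6: cell (1,0)='.' (+4 fires, +4 burnt)
Step 7: cell (1,0)='.' (+2 fires, +4 burnt)
Step 8: cell (1,0)='.' (+0 fires, +2 burnt)
  fire out at step 8

3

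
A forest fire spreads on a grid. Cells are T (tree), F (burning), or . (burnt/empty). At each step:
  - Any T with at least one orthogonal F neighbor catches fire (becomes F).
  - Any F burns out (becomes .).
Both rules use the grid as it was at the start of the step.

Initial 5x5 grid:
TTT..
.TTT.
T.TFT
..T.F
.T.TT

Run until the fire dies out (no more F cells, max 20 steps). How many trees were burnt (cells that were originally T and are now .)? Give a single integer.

Answer: 11

Derivation:
Step 1: +4 fires, +2 burnt (F count now 4)
Step 2: +3 fires, +4 burnt (F count now 3)
Step 3: +2 fires, +3 burnt (F count now 2)
Step 4: +1 fires, +2 burnt (F count now 1)
Step 5: +1 fires, +1 burnt (F count now 1)
Step 6: +0 fires, +1 burnt (F count now 0)
Fire out after step 6
Initially T: 13, now '.': 23
Total burnt (originally-T cells now '.'): 11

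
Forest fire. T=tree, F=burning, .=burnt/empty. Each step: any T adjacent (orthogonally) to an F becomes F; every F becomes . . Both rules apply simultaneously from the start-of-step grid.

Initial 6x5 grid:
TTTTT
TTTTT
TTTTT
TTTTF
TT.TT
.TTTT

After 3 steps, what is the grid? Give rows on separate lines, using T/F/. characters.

Step 1: 3 trees catch fire, 1 burn out
  TTTTT
  TTTTT
  TTTTF
  TTTF.
  TT.TF
  .TTTT
Step 2: 5 trees catch fire, 3 burn out
  TTTTT
  TTTTF
  TTTF.
  TTF..
  TT.F.
  .TTTF
Step 3: 5 trees catch fire, 5 burn out
  TTTTF
  TTTF.
  TTF..
  TF...
  TT...
  .TTF.

TTTTF
TTTF.
TTF..
TF...
TT...
.TTF.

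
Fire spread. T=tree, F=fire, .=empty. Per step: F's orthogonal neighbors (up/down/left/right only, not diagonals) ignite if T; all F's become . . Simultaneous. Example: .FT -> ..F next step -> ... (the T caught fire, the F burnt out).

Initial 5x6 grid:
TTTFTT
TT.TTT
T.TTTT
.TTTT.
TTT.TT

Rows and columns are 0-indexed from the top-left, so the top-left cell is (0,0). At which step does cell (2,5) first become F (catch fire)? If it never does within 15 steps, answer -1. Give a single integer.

Step 1: cell (2,5)='T' (+3 fires, +1 burnt)
Step 2: cell (2,5)='T' (+4 fires, +3 burnt)
Step 3: cell (2,5)='T' (+6 fires, +4 burnt)
Step 4: cell (2,5)='F' (+4 fires, +6 burnt)
  -> target ignites at step 4
Step 5: cell (2,5)='.' (+4 fires, +4 burnt)
Step 6: cell (2,5)='.' (+2 fires, +4 burnt)
Step 7: cell (2,5)='.' (+1 fires, +2 burnt)
Step 8: cell (2,5)='.' (+0 fires, +1 burnt)
  fire out at step 8

4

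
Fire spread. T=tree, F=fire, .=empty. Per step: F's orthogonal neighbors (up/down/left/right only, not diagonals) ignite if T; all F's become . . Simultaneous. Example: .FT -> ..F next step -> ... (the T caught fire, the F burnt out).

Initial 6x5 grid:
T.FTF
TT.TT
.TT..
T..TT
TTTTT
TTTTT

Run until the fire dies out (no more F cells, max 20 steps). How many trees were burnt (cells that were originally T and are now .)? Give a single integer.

Step 1: +2 fires, +2 burnt (F count now 2)
Step 2: +1 fires, +2 burnt (F count now 1)
Step 3: +0 fires, +1 burnt (F count now 0)
Fire out after step 3
Initially T: 21, now '.': 12
Total burnt (originally-T cells now '.'): 3

Answer: 3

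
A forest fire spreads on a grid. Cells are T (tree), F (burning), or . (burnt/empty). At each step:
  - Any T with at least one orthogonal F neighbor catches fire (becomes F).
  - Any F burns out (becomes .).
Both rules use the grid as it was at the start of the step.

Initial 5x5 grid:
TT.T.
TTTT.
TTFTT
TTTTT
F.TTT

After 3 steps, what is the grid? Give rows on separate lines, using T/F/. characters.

Step 1: 5 trees catch fire, 2 burn out
  TT.T.
  TTFT.
  TF.FT
  FTFTT
  ..TTT
Step 2: 7 trees catch fire, 5 burn out
  TT.T.
  TF.F.
  F...F
  .F.FT
  ..FTT
Step 3: 5 trees catch fire, 7 burn out
  TF.F.
  F....
  .....
  ....F
  ...FT

TF.F.
F....
.....
....F
...FT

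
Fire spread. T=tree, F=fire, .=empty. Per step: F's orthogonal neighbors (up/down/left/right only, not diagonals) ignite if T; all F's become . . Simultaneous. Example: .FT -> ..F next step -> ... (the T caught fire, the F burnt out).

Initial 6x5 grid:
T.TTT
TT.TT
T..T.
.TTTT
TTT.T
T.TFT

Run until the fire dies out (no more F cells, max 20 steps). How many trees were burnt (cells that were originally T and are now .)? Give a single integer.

Answer: 17

Derivation:
Step 1: +2 fires, +1 burnt (F count now 2)
Step 2: +2 fires, +2 burnt (F count now 2)
Step 3: +3 fires, +2 burnt (F count now 3)
Step 4: +3 fires, +3 burnt (F count now 3)
Step 5: +2 fires, +3 burnt (F count now 2)
Step 6: +1 fires, +2 burnt (F count now 1)
Step 7: +2 fires, +1 burnt (F count now 2)
Step 8: +2 fires, +2 burnt (F count now 2)
Step 9: +0 fires, +2 burnt (F count now 0)
Fire out after step 9
Initially T: 21, now '.': 26
Total burnt (originally-T cells now '.'): 17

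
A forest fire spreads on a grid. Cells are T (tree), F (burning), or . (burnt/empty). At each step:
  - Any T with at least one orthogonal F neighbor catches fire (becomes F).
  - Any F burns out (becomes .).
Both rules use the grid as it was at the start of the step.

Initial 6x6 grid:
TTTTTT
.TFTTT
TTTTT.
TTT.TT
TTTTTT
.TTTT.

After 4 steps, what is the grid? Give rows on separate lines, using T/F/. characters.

Step 1: 4 trees catch fire, 1 burn out
  TTFTTT
  .F.FTT
  TTFTT.
  TTT.TT
  TTTTTT
  .TTTT.
Step 2: 6 trees catch fire, 4 burn out
  TF.FTT
  ....FT
  TF.FT.
  TTF.TT
  TTTTTT
  .TTTT.
Step 3: 7 trees catch fire, 6 burn out
  F...FT
  .....F
  F...F.
  TF..TT
  TTFTTT
  .TTTT.
Step 4: 6 trees catch fire, 7 burn out
  .....F
  ......
  ......
  F...FT
  TF.FTT
  .TFTT.

.....F
......
......
F...FT
TF.FTT
.TFTT.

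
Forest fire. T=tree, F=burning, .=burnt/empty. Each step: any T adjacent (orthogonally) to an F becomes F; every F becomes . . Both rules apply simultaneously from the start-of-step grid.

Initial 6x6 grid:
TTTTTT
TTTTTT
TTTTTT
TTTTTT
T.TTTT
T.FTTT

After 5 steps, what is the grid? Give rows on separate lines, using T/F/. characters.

Step 1: 2 trees catch fire, 1 burn out
  TTTTTT
  TTTTTT
  TTTTTT
  TTTTTT
  T.FTTT
  T..FTT
Step 2: 3 trees catch fire, 2 burn out
  TTTTTT
  TTTTTT
  TTTTTT
  TTFTTT
  T..FTT
  T...FT
Step 3: 5 trees catch fire, 3 burn out
  TTTTTT
  TTTTTT
  TTFTTT
  TF.FTT
  T...FT
  T....F
Step 4: 6 trees catch fire, 5 burn out
  TTTTTT
  TTFTTT
  TF.FTT
  F...FT
  T....F
  T.....
Step 5: 7 trees catch fire, 6 burn out
  TTFTTT
  TF.FTT
  F...FT
  .....F
  F.....
  T.....

TTFTTT
TF.FTT
F...FT
.....F
F.....
T.....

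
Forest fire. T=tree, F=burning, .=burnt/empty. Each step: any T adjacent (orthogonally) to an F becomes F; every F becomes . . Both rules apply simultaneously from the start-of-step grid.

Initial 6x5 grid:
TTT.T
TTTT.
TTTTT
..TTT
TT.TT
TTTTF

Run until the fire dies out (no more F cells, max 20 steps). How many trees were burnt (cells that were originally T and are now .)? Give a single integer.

Answer: 23

Derivation:
Step 1: +2 fires, +1 burnt (F count now 2)
Step 2: +3 fires, +2 burnt (F count now 3)
Step 3: +3 fires, +3 burnt (F count now 3)
Step 4: +4 fires, +3 burnt (F count now 4)
Step 5: +3 fires, +4 burnt (F count now 3)
Step 6: +2 fires, +3 burnt (F count now 2)
Step 7: +3 fires, +2 burnt (F count now 3)
Step 8: +2 fires, +3 burnt (F count now 2)
Step 9: +1 fires, +2 burnt (F count now 1)
Step 10: +0 fires, +1 burnt (F count now 0)
Fire out after step 10
Initially T: 24, now '.': 29
Total burnt (originally-T cells now '.'): 23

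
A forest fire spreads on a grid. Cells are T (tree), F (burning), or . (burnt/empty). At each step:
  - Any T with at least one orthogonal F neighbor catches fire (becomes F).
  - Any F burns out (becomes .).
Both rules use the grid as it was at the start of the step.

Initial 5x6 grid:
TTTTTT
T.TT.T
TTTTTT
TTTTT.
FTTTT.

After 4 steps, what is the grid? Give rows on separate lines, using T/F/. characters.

Step 1: 2 trees catch fire, 1 burn out
  TTTTTT
  T.TT.T
  TTTTTT
  FTTTT.
  .FTTT.
Step 2: 3 trees catch fire, 2 burn out
  TTTTTT
  T.TT.T
  FTTTTT
  .FTTT.
  ..FTT.
Step 3: 4 trees catch fire, 3 burn out
  TTTTTT
  F.TT.T
  .FTTTT
  ..FTT.
  ...FT.
Step 4: 4 trees catch fire, 4 burn out
  FTTTTT
  ..TT.T
  ..FTTT
  ...FT.
  ....F.

FTTTTT
..TT.T
..FTTT
...FT.
....F.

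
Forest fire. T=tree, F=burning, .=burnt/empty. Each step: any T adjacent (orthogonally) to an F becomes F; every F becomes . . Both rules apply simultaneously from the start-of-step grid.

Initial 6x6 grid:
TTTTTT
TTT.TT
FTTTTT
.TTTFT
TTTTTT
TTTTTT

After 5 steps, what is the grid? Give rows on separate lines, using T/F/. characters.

Step 1: 6 trees catch fire, 2 burn out
  TTTTTT
  FTT.TT
  .FTTFT
  .TTF.F
  TTTTFT
  TTTTTT
Step 2: 11 trees catch fire, 6 burn out
  FTTTTT
  .FT.FT
  ..FF.F
  .FF...
  TTTF.F
  TTTTFT
Step 3: 8 trees catch fire, 11 burn out
  .FTTFT
  ..F..F
  ......
  ......
  TFF...
  TTTF.F
Step 4: 6 trees catch fire, 8 burn out
  ..FF.F
  ......
  ......
  ......
  F.....
  TFF...
Step 5: 1 trees catch fire, 6 burn out
  ......
  ......
  ......
  ......
  ......
  F.....

......
......
......
......
......
F.....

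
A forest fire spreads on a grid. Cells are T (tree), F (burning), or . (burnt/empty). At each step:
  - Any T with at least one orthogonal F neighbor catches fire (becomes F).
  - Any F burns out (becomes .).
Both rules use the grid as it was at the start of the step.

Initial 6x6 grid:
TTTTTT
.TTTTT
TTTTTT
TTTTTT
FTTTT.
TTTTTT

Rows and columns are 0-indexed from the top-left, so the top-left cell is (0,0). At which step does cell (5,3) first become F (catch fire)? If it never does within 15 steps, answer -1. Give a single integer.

Step 1: cell (5,3)='T' (+3 fires, +1 burnt)
Step 2: cell (5,3)='T' (+4 fires, +3 burnt)
Step 3: cell (5,3)='T' (+4 fires, +4 burnt)
Step 4: cell (5,3)='F' (+5 fires, +4 burnt)
  -> target ignites at step 4
Step 5: cell (5,3)='.' (+5 fires, +5 burnt)
Step 6: cell (5,3)='.' (+6 fires, +5 burnt)
Step 7: cell (5,3)='.' (+3 fires, +6 burnt)
Step 8: cell (5,3)='.' (+2 fires, +3 burnt)
Step 9: cell (5,3)='.' (+1 fires, +2 burnt)
Step 10: cell (5,3)='.' (+0 fires, +1 burnt)
  fire out at step 10

4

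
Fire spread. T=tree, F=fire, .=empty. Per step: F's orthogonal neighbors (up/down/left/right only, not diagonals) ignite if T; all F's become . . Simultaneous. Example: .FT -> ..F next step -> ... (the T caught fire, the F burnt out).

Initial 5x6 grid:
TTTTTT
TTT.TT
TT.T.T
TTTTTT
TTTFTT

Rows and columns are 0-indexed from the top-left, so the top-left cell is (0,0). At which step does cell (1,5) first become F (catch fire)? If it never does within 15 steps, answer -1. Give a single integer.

Step 1: cell (1,5)='T' (+3 fires, +1 burnt)
Step 2: cell (1,5)='T' (+5 fires, +3 burnt)
Step 3: cell (1,5)='T' (+3 fires, +5 burnt)
Step 4: cell (1,5)='T' (+3 fires, +3 burnt)
Step 5: cell (1,5)='F' (+3 fires, +3 burnt)
  -> target ignites at step 5
Step 6: cell (1,5)='.' (+5 fires, +3 burnt)
Step 7: cell (1,5)='.' (+3 fires, +5 burnt)
Step 8: cell (1,5)='.' (+1 fires, +3 burnt)
Step 9: cell (1,5)='.' (+0 fires, +1 burnt)
  fire out at step 9

5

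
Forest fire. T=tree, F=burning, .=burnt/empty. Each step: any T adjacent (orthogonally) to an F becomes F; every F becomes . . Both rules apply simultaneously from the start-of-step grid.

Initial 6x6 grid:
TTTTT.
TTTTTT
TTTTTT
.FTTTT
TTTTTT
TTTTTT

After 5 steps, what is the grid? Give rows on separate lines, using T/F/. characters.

Step 1: 3 trees catch fire, 1 burn out
  TTTTT.
  TTTTTT
  TFTTTT
  ..FTTT
  TFTTTT
  TTTTTT
Step 2: 7 trees catch fire, 3 burn out
  TTTTT.
  TFTTTT
  F.FTTT
  ...FTT
  F.FTTT
  TFTTTT
Step 3: 8 trees catch fire, 7 burn out
  TFTTT.
  F.FTTT
  ...FTT
  ....FT
  ...FTT
  F.FTTT
Step 4: 7 trees catch fire, 8 burn out
  F.FTT.
  ...FTT
  ....FT
  .....F
  ....FT
  ...FTT
Step 5: 5 trees catch fire, 7 burn out
  ...FT.
  ....FT
  .....F
  ......
  .....F
  ....FT

...FT.
....FT
.....F
......
.....F
....FT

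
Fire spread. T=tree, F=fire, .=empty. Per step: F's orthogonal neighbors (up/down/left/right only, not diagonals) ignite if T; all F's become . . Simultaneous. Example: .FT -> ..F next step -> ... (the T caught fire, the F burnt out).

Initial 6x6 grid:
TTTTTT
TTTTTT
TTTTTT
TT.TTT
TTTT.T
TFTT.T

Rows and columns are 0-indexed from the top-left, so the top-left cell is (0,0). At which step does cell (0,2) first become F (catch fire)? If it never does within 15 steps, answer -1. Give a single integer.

Step 1: cell (0,2)='T' (+3 fires, +1 burnt)
Step 2: cell (0,2)='T' (+4 fires, +3 burnt)
Step 3: cell (0,2)='T' (+3 fires, +4 burnt)
Step 4: cell (0,2)='T' (+4 fires, +3 burnt)
Step 5: cell (0,2)='T' (+5 fires, +4 burnt)
Step 6: cell (0,2)='F' (+5 fires, +5 burnt)
  -> target ignites at step 6
Step 7: cell (0,2)='.' (+4 fires, +5 burnt)
Step 8: cell (0,2)='.' (+3 fires, +4 burnt)
Step 9: cell (0,2)='.' (+1 fires, +3 burnt)
Step 10: cell (0,2)='.' (+0 fires, +1 burnt)
  fire out at step 10

6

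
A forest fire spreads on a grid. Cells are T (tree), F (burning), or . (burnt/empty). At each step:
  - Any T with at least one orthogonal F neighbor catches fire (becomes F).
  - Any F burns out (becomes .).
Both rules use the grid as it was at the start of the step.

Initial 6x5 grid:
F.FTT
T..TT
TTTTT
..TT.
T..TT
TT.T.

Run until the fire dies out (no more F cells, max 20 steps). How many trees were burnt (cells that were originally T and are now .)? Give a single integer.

Step 1: +2 fires, +2 burnt (F count now 2)
Step 2: +3 fires, +2 burnt (F count now 3)
Step 3: +3 fires, +3 burnt (F count now 3)
Step 4: +3 fires, +3 burnt (F count now 3)
Step 5: +2 fires, +3 burnt (F count now 2)
Step 6: +2 fires, +2 burnt (F count now 2)
Step 7: +0 fires, +2 burnt (F count now 0)
Fire out after step 7
Initially T: 18, now '.': 27
Total burnt (originally-T cells now '.'): 15

Answer: 15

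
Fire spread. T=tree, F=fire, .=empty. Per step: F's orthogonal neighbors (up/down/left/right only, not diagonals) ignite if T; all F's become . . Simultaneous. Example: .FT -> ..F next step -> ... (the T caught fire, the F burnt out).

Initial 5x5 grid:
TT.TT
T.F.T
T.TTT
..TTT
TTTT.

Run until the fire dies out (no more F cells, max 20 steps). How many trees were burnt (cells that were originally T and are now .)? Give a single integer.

Step 1: +1 fires, +1 burnt (F count now 1)
Step 2: +2 fires, +1 burnt (F count now 2)
Step 3: +3 fires, +2 burnt (F count now 3)
Step 4: +4 fires, +3 burnt (F count now 4)
Step 5: +2 fires, +4 burnt (F count now 2)
Step 6: +1 fires, +2 burnt (F count now 1)
Step 7: +0 fires, +1 burnt (F count now 0)
Fire out after step 7
Initially T: 17, now '.': 21
Total burnt (originally-T cells now '.'): 13

Answer: 13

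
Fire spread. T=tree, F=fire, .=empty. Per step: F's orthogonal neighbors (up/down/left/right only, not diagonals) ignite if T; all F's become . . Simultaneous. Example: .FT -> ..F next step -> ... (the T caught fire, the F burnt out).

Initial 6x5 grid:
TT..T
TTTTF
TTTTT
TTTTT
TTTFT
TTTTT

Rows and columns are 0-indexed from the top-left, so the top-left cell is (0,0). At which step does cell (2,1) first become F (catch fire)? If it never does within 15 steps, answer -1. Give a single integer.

Step 1: cell (2,1)='T' (+7 fires, +2 burnt)
Step 2: cell (2,1)='T' (+7 fires, +7 burnt)
Step 3: cell (2,1)='T' (+5 fires, +7 burnt)
Step 4: cell (2,1)='F' (+5 fires, +5 burnt)
  -> target ignites at step 4
Step 5: cell (2,1)='.' (+2 fires, +5 burnt)
Step 6: cell (2,1)='.' (+0 fires, +2 burnt)
  fire out at step 6

4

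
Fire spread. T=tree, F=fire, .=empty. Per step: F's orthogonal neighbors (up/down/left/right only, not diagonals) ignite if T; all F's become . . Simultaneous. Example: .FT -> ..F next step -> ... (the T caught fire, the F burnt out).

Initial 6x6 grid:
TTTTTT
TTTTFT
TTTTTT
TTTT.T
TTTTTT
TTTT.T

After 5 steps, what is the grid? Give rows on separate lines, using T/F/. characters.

Step 1: 4 trees catch fire, 1 burn out
  TTTTFT
  TTTF.F
  TTTTFT
  TTTT.T
  TTTTTT
  TTTT.T
Step 2: 5 trees catch fire, 4 burn out
  TTTF.F
  TTF...
  TTTF.F
  TTTT.T
  TTTTTT
  TTTT.T
Step 3: 5 trees catch fire, 5 burn out
  TTF...
  TF....
  TTF...
  TTTF.F
  TTTTTT
  TTTT.T
Step 4: 6 trees catch fire, 5 burn out
  TF....
  F.....
  TF....
  TTF...
  TTTFTF
  TTTT.T
Step 5: 7 trees catch fire, 6 burn out
  F.....
  ......
  F.....
  TF....
  TTF.F.
  TTTF.F

F.....
......
F.....
TF....
TTF.F.
TTTF.F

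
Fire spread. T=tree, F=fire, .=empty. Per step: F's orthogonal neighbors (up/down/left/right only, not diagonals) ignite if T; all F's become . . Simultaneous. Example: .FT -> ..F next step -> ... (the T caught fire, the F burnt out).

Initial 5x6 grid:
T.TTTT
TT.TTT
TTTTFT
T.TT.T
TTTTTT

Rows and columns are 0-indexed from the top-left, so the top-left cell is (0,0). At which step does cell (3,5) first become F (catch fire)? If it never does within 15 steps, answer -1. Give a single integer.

Step 1: cell (3,5)='T' (+3 fires, +1 burnt)
Step 2: cell (3,5)='F' (+6 fires, +3 burnt)
  -> target ignites at step 2
Step 3: cell (3,5)='.' (+6 fires, +6 burnt)
Step 4: cell (3,5)='.' (+5 fires, +6 burnt)
Step 5: cell (3,5)='.' (+3 fires, +5 burnt)
Step 6: cell (3,5)='.' (+2 fires, +3 burnt)
Step 7: cell (3,5)='.' (+0 fires, +2 burnt)
  fire out at step 7

2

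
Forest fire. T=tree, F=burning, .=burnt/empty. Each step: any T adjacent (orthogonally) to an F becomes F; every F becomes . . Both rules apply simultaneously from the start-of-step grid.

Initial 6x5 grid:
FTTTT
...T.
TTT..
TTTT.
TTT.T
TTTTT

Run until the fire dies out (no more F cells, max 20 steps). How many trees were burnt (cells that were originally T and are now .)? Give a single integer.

Answer: 5

Derivation:
Step 1: +1 fires, +1 burnt (F count now 1)
Step 2: +1 fires, +1 burnt (F count now 1)
Step 3: +1 fires, +1 burnt (F count now 1)
Step 4: +2 fires, +1 burnt (F count now 2)
Step 5: +0 fires, +2 burnt (F count now 0)
Fire out after step 5
Initially T: 21, now '.': 14
Total burnt (originally-T cells now '.'): 5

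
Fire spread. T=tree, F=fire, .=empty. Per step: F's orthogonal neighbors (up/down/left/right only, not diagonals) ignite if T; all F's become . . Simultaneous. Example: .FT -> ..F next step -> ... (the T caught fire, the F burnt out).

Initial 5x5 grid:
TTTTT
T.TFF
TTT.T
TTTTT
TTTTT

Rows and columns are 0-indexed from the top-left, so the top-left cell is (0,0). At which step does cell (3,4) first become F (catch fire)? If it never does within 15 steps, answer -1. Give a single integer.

Step 1: cell (3,4)='T' (+4 fires, +2 burnt)
Step 2: cell (3,4)='F' (+3 fires, +4 burnt)
  -> target ignites at step 2
Step 3: cell (3,4)='.' (+5 fires, +3 burnt)
Step 4: cell (3,4)='.' (+5 fires, +5 burnt)
Step 5: cell (3,4)='.' (+3 fires, +5 burnt)
Step 6: cell (3,4)='.' (+1 fires, +3 burnt)
Step 7: cell (3,4)='.' (+0 fires, +1 burnt)
  fire out at step 7

2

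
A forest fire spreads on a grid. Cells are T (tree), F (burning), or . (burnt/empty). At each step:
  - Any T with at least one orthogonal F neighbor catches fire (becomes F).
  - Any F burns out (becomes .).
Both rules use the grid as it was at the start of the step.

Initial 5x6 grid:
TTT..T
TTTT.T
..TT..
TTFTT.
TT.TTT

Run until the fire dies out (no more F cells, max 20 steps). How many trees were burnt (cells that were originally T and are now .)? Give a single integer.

Step 1: +3 fires, +1 burnt (F count now 3)
Step 2: +6 fires, +3 burnt (F count now 6)
Step 3: +5 fires, +6 burnt (F count now 5)
Step 4: +3 fires, +5 burnt (F count now 3)
Step 5: +1 fires, +3 burnt (F count now 1)
Step 6: +0 fires, +1 burnt (F count now 0)
Fire out after step 6
Initially T: 20, now '.': 28
Total burnt (originally-T cells now '.'): 18

Answer: 18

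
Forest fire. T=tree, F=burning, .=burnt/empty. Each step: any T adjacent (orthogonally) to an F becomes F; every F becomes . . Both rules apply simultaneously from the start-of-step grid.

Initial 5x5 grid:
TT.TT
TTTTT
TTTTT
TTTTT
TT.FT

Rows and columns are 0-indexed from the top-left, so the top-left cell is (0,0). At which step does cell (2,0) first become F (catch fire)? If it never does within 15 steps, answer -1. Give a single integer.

Step 1: cell (2,0)='T' (+2 fires, +1 burnt)
Step 2: cell (2,0)='T' (+3 fires, +2 burnt)
Step 3: cell (2,0)='T' (+4 fires, +3 burnt)
Step 4: cell (2,0)='T' (+6 fires, +4 burnt)
Step 5: cell (2,0)='F' (+4 fires, +6 burnt)
  -> target ignites at step 5
Step 6: cell (2,0)='.' (+2 fires, +4 burnt)
Step 7: cell (2,0)='.' (+1 fires, +2 burnt)
Step 8: cell (2,0)='.' (+0 fires, +1 burnt)
  fire out at step 8

5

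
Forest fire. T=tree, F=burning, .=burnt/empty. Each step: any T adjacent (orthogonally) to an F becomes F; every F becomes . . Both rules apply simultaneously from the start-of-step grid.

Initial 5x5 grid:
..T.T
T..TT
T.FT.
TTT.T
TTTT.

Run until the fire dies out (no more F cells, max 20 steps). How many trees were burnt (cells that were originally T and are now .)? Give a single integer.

Step 1: +2 fires, +1 burnt (F count now 2)
Step 2: +3 fires, +2 burnt (F count now 3)
Step 3: +4 fires, +3 burnt (F count now 4)
Step 4: +3 fires, +4 burnt (F count now 3)
Step 5: +1 fires, +3 burnt (F count now 1)
Step 6: +0 fires, +1 burnt (F count now 0)
Fire out after step 6
Initially T: 15, now '.': 23
Total burnt (originally-T cells now '.'): 13

Answer: 13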